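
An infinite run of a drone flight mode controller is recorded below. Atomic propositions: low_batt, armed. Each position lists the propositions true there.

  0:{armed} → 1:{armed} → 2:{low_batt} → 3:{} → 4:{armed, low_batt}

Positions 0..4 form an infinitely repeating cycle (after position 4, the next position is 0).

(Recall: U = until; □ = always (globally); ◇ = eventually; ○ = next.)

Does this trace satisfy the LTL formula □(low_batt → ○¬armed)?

low_batt → ○¬armed must hold at every position from 0 onward. It fails at position 4, so □(low_batt → ○¬armed) is false.
Positions where low_batt holds: 2, 4.
Check ○¬armed at each: 2→ok, 4→fails.

Violated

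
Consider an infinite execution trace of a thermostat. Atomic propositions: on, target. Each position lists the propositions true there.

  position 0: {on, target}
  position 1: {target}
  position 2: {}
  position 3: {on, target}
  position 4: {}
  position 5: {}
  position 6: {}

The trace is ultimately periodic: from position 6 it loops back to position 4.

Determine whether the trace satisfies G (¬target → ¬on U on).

¬target → ¬on U on must hold at every position from 0 onward. It fails at position 4, so G (¬target → ¬on U on) is false.
Positions where ¬target holds: 2, 4, 5, 6.
Check ¬on U on at each: 2→ok, 4→fails, 5→fails, 6→fails.

Does not hold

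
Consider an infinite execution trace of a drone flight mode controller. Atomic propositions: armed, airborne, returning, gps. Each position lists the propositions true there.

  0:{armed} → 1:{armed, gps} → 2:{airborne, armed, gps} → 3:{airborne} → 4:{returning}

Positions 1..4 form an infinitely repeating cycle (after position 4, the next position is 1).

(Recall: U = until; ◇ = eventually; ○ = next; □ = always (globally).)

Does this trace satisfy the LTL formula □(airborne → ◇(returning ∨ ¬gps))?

airborne → ◇(returning ∨ ¬gps) holds at every position 0..4, and those are all positions ever visited, so □(airborne → ◇(returning ∨ ¬gps)) holds.
Positions where airborne holds: 2, 3.
Check ◇(returning ∨ ¬gps) at each: 2→ok, 3→ok.

Holds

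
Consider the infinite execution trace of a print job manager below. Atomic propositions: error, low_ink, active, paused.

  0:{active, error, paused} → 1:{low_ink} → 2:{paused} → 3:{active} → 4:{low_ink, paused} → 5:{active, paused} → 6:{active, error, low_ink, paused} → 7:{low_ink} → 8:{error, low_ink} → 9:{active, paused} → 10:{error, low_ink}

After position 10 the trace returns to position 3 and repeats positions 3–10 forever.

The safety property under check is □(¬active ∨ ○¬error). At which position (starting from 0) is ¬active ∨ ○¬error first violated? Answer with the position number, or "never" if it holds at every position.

Check ¬active ∨ ○¬error at each position in order: 0 ✓, 1 ✓, 2 ✓, 3 ✓, 4 ✓.
At position 5 the labels are {active, paused} and the next position 6 has {active, error, low_ink, paused}, so ¬active ∨ ○¬error is false there. This is the first violation.

5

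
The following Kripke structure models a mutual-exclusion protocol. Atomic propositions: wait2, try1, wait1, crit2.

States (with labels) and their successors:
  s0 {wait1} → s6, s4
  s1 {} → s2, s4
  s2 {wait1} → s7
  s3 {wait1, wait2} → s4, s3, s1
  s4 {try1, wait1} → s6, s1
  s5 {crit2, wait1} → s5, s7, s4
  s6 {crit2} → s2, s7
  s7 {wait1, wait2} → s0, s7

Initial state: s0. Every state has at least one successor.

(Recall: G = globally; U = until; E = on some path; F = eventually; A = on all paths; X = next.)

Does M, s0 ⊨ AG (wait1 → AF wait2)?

No

States satisfying wait1 → AF wait2: {s1, s2, s3, s6, s7}.
States satisfying AG (wait1 → AF wait2): ∅.
s0 is reachable from s0 and violates wait1 → AF wait2, so AG fails at s0.
s0 ∉ Sat(AG (wait1 → AF wait2)).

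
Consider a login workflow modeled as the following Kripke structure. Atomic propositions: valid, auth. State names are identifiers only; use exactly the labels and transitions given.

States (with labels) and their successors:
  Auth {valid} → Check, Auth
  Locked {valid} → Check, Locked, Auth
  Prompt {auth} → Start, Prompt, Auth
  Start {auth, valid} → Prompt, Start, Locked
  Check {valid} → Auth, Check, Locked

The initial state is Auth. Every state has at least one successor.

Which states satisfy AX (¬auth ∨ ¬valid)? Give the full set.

States satisfying ¬auth ∨ ¬valid: {Auth, Locked, Prompt, Check}.
States satisfying AX (¬auth ∨ ¬valid): {Auth, Locked, Check}.

{Auth, Locked, Check}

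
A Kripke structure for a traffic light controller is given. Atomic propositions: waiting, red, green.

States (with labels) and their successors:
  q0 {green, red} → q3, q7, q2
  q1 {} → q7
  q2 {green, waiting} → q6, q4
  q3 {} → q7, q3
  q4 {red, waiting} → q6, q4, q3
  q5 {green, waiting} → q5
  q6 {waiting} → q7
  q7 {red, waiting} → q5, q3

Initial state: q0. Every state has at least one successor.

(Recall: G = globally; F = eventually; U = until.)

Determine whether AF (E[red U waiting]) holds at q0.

States satisfying E[red U waiting]: {q0, q2, q4, q5, q6, q7}.
States satisfying AF (E[red U waiting]): {q0, q1, q2, q4, q5, q6, q7}.
q0 ∈ Sat(AF (E[red U waiting])).

Holds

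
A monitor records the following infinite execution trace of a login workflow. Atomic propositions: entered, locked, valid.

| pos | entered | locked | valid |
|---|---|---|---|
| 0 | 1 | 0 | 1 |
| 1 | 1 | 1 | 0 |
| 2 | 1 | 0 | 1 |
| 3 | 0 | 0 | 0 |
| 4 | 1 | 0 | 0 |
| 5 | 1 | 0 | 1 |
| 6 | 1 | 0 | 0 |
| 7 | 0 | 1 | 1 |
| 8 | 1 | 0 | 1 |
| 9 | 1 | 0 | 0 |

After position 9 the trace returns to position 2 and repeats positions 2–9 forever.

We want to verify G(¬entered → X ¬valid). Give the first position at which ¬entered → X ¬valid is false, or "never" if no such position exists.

Check ¬entered → X ¬valid at each position in order: 0 ✓, 1 ✓, 2 ✓, 3 ✓, 4 ✓, 5 ✓, 6 ✓.
At position 7 the labels are {locked, valid} and the next position 8 has {entered, valid}, so ¬entered → X ¬valid is false there. This is the first violation.

7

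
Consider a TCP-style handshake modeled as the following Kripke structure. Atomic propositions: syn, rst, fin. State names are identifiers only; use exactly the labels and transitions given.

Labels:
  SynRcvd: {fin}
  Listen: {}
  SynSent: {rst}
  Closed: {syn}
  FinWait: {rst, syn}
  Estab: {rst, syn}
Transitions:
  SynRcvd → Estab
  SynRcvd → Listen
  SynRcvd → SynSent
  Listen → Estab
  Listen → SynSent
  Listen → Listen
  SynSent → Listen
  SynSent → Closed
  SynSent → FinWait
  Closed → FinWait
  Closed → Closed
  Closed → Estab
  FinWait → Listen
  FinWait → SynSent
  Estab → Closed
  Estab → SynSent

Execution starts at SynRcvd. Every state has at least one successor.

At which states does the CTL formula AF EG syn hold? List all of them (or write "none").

States satisfying EG syn: {Closed, Estab}.
States satisfying AF EG syn: {Closed, Estab}.

{Closed, Estab}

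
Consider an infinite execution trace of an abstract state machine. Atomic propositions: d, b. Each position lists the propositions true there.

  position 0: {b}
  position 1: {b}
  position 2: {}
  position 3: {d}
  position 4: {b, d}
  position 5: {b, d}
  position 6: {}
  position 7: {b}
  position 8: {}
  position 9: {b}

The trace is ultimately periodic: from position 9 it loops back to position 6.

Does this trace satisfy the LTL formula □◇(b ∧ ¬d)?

◇(b ∧ ¬d) holds at every position 0..9, and those are all positions ever visited, so □◇(b ∧ ¬d) holds.

Holds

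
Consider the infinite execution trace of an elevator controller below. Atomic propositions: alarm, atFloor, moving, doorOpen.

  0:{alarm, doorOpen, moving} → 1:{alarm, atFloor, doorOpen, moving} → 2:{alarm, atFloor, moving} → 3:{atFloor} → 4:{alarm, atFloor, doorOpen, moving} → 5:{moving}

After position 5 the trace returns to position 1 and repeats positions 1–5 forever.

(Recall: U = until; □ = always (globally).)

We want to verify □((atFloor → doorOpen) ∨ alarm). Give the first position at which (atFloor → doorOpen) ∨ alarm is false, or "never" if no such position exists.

Check (atFloor → doorOpen) ∨ alarm at each position in order: 0 ✓, 1 ✓, 2 ✓.
At position 3 the labels are {atFloor}, so (atFloor → doorOpen) ∨ alarm is false there. This is the first violation.

3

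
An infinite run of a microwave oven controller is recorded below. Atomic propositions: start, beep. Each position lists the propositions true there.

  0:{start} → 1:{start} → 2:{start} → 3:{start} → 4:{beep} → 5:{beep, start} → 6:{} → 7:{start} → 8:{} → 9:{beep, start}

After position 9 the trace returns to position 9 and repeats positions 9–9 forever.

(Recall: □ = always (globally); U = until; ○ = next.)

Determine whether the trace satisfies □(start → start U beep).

start → start U beep must hold at every position from 0 onward. It fails at position 7, so □(start → start U beep) is false.
Positions where start holds: 0, 1, 2, 3, 5, 7, 9.
Check start U beep at each: 0→ok, 1→ok, 2→ok, 3→ok, 5→ok, 7→fails, 9→ok.

No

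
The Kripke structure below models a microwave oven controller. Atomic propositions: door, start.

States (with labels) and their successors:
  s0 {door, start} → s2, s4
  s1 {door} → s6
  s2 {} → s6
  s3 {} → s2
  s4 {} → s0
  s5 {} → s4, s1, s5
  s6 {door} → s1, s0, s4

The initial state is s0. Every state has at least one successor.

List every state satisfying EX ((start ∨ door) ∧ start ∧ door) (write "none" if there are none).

{s4, s6}

States satisfying (start ∨ door) ∧ start ∧ door: {s0}.
States satisfying EX ((start ∨ door) ∧ start ∧ door): {s4, s6}.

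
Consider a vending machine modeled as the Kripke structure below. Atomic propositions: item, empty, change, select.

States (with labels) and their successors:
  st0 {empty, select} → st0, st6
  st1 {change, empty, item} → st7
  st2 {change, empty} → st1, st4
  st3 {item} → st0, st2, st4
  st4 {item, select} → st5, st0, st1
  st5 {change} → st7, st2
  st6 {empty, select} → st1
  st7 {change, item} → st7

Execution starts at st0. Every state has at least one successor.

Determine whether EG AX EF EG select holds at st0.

Does not hold

States satisfying AX EF EG select: {st3}.
States satisfying EG AX EF EG select: ∅.
No suitable path/successor from st0 witnesses the formula.
st0 ∉ Sat(EG AX EF EG select).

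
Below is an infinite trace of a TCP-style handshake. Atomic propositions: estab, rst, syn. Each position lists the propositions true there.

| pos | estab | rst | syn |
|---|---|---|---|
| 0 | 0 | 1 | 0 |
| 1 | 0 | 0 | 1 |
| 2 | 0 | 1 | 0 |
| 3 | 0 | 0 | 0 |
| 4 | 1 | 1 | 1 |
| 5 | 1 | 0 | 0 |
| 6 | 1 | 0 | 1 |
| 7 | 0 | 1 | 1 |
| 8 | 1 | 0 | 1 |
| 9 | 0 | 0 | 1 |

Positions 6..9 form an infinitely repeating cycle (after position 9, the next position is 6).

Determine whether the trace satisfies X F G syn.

The position after 0 is 1; F G syn is true there.

Holds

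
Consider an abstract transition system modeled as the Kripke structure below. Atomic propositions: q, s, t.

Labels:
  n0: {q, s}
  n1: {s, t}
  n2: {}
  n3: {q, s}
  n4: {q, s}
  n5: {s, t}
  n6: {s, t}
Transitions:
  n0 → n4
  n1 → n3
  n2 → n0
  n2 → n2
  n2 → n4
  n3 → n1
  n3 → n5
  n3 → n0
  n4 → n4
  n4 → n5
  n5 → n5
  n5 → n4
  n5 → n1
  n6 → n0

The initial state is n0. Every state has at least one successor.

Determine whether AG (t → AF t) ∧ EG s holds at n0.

Yes

States satisfying t → AF t: {n0, n1, n2, n3, n4, n5, n6}.
States satisfying AG (t → AF t): {n0, n1, n2, n3, n4, n5, n6}.
States satisfying s: {n0, n1, n3, n4, n5, n6}.
States satisfying EG s: {n0, n1, n3, n4, n5, n6}.
States satisfying AG (t → AF t) ∧ EG s: {n0, n1, n3, n4, n5, n6}.
n0 ∈ Sat(AG (t → AF t) ∧ EG s).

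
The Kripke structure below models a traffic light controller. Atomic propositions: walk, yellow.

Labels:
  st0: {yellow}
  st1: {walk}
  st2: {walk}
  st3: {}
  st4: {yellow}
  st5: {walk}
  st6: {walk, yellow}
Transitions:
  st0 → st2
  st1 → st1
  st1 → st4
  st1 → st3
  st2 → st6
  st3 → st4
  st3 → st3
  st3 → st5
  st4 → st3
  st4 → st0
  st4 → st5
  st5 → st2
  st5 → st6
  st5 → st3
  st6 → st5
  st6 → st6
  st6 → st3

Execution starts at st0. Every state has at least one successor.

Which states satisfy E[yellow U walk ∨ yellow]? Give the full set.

{st0, st1, st2, st4, st5, st6}

States satisfying yellow: {st0, st4, st6}.
States satisfying walk ∨ yellow: {st0, st1, st2, st4, st5, st6}.
States satisfying E[yellow U walk ∨ yellow]: {st0, st1, st2, st4, st5, st6}.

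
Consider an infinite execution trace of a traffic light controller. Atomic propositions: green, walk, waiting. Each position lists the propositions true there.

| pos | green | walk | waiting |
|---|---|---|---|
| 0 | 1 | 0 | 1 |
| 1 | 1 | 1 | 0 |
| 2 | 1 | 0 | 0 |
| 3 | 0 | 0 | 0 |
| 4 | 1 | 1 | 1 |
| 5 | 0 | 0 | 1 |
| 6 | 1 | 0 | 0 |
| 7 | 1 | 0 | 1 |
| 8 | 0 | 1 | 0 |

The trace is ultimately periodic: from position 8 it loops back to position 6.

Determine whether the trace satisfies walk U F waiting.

Walking from position 0: F waiting first holds at position 0, and walk holds at every earlier position along the way, so walk U F waiting holds.

Yes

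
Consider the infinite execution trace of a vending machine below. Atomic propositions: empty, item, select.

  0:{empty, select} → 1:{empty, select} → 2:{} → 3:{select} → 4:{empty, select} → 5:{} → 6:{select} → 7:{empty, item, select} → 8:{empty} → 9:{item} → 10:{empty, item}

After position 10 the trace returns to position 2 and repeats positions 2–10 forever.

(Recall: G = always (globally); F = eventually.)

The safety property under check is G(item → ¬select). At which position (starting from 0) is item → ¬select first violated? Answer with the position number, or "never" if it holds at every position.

7

Check item → ¬select at each position in order: 0 ✓, 1 ✓, 2 ✓, 3 ✓, 4 ✓, 5 ✓, 6 ✓.
At position 7 the labels are {empty, item, select}, so item → ¬select is false there. This is the first violation.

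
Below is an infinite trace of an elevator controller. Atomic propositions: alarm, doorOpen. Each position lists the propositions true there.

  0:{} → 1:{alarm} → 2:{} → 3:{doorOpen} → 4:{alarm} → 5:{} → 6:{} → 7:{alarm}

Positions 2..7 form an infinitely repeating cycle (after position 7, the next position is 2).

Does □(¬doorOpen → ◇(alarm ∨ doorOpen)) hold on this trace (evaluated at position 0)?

¬doorOpen → ◇(alarm ∨ doorOpen) holds at every position 0..7, and those are all positions ever visited, so □(¬doorOpen → ◇(alarm ∨ doorOpen)) holds.
Positions where ¬doorOpen holds: 0, 1, 2, 4, 5, 6, 7.
Check ◇(alarm ∨ doorOpen) at each: 0→ok, 1→ok, 2→ok, 4→ok, 5→ok, 6→ok, 7→ok.

Yes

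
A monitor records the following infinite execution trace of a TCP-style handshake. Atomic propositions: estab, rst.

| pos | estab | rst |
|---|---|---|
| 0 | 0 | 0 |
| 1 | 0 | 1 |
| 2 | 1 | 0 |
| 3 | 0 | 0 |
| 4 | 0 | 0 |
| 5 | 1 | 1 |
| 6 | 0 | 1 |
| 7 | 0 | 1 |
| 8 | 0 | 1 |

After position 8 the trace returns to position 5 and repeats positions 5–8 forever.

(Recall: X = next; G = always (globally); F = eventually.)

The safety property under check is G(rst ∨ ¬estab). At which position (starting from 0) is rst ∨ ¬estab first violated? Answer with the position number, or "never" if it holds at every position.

2

Check rst ∨ ¬estab at each position in order: 0 ✓, 1 ✓.
At position 2 the labels are {estab}, so rst ∨ ¬estab is false there. This is the first violation.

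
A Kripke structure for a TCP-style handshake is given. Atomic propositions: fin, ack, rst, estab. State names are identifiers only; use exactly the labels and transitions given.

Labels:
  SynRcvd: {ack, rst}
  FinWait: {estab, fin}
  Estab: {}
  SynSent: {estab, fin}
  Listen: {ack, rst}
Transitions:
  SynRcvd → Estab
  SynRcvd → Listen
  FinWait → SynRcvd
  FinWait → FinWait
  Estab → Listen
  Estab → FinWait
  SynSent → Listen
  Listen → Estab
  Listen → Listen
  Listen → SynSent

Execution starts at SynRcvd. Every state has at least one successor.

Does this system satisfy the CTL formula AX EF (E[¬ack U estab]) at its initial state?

Holds

States satisfying EF (E[¬ack U estab]): {SynRcvd, FinWait, Estab, SynSent, Listen}.
States satisfying AX EF (E[¬ack U estab]): {SynRcvd, FinWait, Estab, SynSent, Listen}.
SynRcvd ∈ Sat(AX EF (E[¬ack U estab])).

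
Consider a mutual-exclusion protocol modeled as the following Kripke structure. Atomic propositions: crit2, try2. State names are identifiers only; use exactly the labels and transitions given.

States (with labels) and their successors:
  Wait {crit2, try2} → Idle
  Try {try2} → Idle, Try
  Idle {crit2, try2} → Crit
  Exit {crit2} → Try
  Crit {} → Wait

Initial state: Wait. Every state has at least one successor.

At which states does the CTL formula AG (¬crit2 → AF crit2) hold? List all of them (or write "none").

States satisfying ¬crit2 → AF crit2: {Wait, Idle, Exit, Crit}.
States satisfying AG (¬crit2 → AF crit2): {Wait, Idle, Crit}.

{Wait, Idle, Crit}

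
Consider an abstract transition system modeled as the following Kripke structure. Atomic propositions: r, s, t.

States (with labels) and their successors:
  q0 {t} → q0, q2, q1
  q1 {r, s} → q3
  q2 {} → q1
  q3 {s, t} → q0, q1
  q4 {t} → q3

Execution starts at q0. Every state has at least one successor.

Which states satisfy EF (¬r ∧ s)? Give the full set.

{q0, q1, q2, q3, q4}

States satisfying ¬r ∧ s: {q3}.
States satisfying EF (¬r ∧ s): {q0, q1, q2, q3, q4}.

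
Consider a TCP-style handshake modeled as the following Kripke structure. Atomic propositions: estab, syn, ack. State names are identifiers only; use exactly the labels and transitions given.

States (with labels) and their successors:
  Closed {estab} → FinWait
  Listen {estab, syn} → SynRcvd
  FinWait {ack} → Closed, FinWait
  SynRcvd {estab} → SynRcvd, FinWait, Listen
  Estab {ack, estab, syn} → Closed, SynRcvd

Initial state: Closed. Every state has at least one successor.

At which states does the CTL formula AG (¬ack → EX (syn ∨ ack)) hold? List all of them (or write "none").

States satisfying ¬ack → EX (syn ∨ ack): {Closed, FinWait, SynRcvd, Estab}.
States satisfying AG (¬ack → EX (syn ∨ ack)): {Closed, FinWait}.

{Closed, FinWait}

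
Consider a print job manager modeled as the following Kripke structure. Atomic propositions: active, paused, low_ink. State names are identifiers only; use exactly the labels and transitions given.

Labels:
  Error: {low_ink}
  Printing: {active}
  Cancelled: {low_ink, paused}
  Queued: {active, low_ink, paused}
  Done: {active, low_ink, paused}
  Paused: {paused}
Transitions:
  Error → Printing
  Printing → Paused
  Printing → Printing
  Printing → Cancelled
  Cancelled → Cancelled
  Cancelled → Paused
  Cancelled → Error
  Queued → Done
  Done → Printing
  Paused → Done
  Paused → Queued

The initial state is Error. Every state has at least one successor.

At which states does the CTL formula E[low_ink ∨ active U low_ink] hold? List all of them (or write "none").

{Error, Printing, Cancelled, Queued, Done}

States satisfying low_ink ∨ active: {Error, Printing, Cancelled, Queued, Done}.
States satisfying low_ink: {Error, Cancelled, Queued, Done}.
States satisfying E[low_ink ∨ active U low_ink]: {Error, Printing, Cancelled, Queued, Done}.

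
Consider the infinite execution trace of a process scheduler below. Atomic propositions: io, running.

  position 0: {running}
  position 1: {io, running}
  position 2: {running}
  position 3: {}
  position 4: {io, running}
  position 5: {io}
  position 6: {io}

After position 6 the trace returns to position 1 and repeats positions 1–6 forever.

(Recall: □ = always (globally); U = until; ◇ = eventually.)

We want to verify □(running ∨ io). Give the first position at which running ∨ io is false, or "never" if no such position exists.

Check running ∨ io at each position in order: 0 ✓, 1 ✓, 2 ✓.
At position 3 the labels are {}, so running ∨ io is false there. This is the first violation.

3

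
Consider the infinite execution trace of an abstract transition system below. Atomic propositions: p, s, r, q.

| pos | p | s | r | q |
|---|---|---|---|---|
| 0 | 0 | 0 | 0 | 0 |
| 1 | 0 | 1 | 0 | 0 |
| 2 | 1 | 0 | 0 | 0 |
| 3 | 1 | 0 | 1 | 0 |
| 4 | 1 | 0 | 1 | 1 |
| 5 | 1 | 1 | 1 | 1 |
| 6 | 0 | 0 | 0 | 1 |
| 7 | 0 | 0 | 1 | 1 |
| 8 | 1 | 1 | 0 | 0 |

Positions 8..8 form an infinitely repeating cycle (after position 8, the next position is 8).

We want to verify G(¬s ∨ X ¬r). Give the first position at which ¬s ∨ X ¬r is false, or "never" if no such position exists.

¬s ∨ X ¬r holds at every position 0..8, and those are all the positions the trace ever visits, so the invariant G(¬s ∨ X ¬r) is never violated.

never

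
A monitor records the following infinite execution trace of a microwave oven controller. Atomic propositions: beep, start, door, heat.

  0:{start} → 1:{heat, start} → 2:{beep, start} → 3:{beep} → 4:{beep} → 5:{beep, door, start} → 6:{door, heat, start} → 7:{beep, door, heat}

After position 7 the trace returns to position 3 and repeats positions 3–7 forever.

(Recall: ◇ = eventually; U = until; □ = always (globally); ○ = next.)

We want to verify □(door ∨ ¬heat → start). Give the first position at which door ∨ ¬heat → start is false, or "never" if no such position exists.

Check door ∨ ¬heat → start at each position in order: 0 ✓, 1 ✓, 2 ✓.
At position 3 the labels are {beep}, so door ∨ ¬heat → start is false there. This is the first violation.

3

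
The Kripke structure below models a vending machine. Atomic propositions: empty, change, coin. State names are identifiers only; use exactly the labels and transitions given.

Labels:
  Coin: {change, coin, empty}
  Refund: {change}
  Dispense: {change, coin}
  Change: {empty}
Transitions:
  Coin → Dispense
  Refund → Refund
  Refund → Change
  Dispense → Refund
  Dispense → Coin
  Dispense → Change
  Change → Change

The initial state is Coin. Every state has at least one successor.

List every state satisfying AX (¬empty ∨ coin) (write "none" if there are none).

States satisfying ¬empty ∨ coin: {Coin, Refund, Dispense}.
States satisfying AX (¬empty ∨ coin): {Coin}.

{Coin}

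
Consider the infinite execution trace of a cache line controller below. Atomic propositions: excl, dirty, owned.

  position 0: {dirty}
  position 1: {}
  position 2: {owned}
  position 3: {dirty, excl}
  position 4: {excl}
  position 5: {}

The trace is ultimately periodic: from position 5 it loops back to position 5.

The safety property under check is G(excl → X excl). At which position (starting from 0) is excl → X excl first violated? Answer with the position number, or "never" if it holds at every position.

4

Check excl → X excl at each position in order: 0 ✓, 1 ✓, 2 ✓, 3 ✓.
At position 4 the labels are {excl} and the next position 5 has {}, so excl → X excl is false there. This is the first violation.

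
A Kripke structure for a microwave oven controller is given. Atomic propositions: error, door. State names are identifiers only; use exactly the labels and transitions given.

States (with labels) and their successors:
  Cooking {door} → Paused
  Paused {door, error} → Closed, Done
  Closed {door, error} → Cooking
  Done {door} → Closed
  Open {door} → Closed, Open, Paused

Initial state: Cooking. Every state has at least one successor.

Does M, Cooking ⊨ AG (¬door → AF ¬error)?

Yes

States satisfying ¬door → AF ¬error: {Cooking, Paused, Closed, Done, Open}.
States satisfying AG (¬door → AF ¬error): {Cooking, Paused, Closed, Done, Open}.
Every state reachable from Cooking satisfies ¬door → AF ¬error.
Cooking ∈ Sat(AG (¬door → AF ¬error)).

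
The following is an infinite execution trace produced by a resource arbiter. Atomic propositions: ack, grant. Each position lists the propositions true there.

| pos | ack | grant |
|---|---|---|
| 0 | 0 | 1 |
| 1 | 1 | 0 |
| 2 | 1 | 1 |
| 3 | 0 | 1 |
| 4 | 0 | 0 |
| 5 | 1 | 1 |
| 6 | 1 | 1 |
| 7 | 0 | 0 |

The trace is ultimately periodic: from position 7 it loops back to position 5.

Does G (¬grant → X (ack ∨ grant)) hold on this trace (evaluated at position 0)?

¬grant → X (ack ∨ grant) holds at every position 0..7, and those are all positions ever visited, so G (¬grant → X (ack ∨ grant)) holds.
Positions where ¬grant holds: 1, 4, 7.
Check X (ack ∨ grant) at each: 1→ok, 4→ok, 7→ok.

Yes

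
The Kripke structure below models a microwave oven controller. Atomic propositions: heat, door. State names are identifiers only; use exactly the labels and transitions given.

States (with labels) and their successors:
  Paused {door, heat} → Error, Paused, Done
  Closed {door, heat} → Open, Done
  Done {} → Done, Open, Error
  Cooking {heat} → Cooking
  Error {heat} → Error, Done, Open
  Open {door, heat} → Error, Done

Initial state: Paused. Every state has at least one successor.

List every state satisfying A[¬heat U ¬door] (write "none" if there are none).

{Done, Cooking, Error}

States satisfying ¬heat: {Done}.
States satisfying ¬door: {Done, Cooking, Error}.
States satisfying A[¬heat U ¬door]: {Done, Cooking, Error}.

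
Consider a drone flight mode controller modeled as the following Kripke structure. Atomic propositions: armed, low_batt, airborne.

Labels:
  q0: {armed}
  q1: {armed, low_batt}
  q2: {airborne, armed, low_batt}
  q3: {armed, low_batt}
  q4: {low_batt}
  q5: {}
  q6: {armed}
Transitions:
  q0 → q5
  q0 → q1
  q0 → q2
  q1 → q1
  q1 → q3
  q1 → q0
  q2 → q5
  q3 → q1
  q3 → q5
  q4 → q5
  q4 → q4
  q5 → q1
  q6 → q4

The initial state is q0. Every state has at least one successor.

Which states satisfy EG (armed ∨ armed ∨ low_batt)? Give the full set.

{q0, q1, q3, q4, q6}

States satisfying armed ∨ armed ∨ low_batt: {q0, q1, q2, q3, q4, q6}.
States satisfying EG (armed ∨ armed ∨ low_batt): {q0, q1, q3, q4, q6}.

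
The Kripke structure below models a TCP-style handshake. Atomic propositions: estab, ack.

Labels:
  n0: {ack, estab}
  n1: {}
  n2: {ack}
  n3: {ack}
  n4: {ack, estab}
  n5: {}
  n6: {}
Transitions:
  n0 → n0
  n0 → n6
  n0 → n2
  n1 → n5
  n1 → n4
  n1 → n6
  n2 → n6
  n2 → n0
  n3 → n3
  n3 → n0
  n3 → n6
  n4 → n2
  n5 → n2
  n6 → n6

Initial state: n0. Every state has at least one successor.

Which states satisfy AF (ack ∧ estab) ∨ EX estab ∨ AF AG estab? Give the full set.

{n0, n1, n2, n3, n4}

States satisfying ack ∧ estab: {n0, n4}.
States satisfying AF (ack ∧ estab): {n0, n4}.
States satisfying estab: {n0, n4}.
States satisfying EX estab: {n0, n1, n2, n3}.
States satisfying AF (ack ∧ estab) ∨ EX estab: {n0, n1, n2, n3, n4}.
States satisfying AG estab: ∅.
States satisfying AF AG estab: ∅.
States satisfying AF (ack ∧ estab) ∨ EX estab ∨ AF AG estab: {n0, n1, n2, n3, n4}.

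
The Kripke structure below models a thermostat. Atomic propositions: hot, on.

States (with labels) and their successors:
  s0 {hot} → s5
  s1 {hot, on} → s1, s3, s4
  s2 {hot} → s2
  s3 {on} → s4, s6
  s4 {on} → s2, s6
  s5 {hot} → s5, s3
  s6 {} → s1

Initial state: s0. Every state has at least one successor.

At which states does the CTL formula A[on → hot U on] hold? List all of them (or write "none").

{s1, s3, s4, s6}

States satisfying on → hot: {s0, s1, s2, s5, s6}.
States satisfying on: {s1, s3, s4}.
States satisfying A[on → hot U on]: {s1, s3, s4, s6}.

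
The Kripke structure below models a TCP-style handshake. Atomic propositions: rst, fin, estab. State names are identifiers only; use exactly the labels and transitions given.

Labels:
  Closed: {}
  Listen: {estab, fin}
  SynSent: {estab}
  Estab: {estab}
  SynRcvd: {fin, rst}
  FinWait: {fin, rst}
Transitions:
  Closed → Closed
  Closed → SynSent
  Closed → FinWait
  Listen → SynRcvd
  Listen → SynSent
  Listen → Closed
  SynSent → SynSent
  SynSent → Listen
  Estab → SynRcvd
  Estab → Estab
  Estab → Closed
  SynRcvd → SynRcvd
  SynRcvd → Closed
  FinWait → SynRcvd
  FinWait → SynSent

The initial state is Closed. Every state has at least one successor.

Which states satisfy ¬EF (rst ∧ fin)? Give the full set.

States satisfying rst ∧ fin: {SynRcvd, FinWait}.
States satisfying EF (rst ∧ fin): {Closed, Listen, SynSent, Estab, SynRcvd, FinWait}.
States satisfying ¬EF (rst ∧ fin): ∅.

none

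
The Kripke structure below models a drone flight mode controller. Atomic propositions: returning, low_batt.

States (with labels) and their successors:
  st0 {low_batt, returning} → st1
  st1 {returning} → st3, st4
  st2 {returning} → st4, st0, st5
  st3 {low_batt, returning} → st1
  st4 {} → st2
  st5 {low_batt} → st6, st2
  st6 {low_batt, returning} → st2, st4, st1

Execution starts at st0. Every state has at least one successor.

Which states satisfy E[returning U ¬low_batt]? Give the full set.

States satisfying returning: {st0, st1, st2, st3, st6}.
States satisfying ¬low_batt: {st1, st2, st4}.
States satisfying E[returning U ¬low_batt]: {st0, st1, st2, st3, st4, st6}.

{st0, st1, st2, st3, st4, st6}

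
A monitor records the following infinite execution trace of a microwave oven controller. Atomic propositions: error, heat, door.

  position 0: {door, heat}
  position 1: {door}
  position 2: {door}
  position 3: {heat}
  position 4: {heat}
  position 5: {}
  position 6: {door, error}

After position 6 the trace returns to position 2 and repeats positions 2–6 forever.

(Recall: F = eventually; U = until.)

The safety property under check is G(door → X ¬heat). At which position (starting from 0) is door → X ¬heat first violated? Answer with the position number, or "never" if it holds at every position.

2

Check door → X ¬heat at each position in order: 0 ✓, 1 ✓.
At position 2 the labels are {door} and the next position 3 has {heat}, so door → X ¬heat is false there. This is the first violation.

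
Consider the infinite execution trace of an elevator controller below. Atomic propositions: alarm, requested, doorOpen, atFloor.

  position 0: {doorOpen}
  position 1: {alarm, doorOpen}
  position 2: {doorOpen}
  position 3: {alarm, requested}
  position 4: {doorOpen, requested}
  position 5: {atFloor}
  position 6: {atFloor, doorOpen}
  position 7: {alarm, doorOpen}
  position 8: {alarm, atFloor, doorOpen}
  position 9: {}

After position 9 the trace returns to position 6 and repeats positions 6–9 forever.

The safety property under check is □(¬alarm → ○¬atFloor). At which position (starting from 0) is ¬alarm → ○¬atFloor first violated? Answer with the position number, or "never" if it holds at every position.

Check ¬alarm → ○¬atFloor at each position in order: 0 ✓, 1 ✓, 2 ✓, 3 ✓.
At position 4 the labels are {doorOpen, requested} and the next position 5 has {atFloor}, so ¬alarm → ○¬atFloor is false there. This is the first violation.

4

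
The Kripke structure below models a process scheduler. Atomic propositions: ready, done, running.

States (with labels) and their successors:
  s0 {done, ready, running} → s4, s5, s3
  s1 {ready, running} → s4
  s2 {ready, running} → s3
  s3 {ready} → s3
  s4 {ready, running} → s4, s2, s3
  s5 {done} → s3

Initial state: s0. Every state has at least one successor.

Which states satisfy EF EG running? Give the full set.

{s0, s1, s4}

States satisfying EG running: {s0, s1, s4}.
States satisfying EF EG running: {s0, s1, s4}.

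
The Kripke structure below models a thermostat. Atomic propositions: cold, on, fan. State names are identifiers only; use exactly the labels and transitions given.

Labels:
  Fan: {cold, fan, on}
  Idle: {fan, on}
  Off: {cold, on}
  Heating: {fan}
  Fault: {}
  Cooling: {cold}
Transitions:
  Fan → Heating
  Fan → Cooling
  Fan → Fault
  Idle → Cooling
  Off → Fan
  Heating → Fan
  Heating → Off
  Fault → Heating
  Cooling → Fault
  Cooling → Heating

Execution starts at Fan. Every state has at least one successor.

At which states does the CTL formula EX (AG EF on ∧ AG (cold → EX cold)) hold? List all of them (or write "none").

States satisfying AG EF on ∧ AG (cold → EX cold): ∅.
States satisfying EX (AG EF on ∧ AG (cold → EX cold)): ∅.

none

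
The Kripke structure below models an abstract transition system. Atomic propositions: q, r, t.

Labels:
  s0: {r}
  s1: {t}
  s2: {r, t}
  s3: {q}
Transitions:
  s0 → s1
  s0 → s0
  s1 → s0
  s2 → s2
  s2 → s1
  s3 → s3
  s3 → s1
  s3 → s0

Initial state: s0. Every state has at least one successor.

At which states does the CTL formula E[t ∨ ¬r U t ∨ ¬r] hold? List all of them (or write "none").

States satisfying t ∨ ¬r: {s1, s2, s3}.
States satisfying E[t ∨ ¬r U t ∨ ¬r]: {s1, s2, s3}.

{s1, s2, s3}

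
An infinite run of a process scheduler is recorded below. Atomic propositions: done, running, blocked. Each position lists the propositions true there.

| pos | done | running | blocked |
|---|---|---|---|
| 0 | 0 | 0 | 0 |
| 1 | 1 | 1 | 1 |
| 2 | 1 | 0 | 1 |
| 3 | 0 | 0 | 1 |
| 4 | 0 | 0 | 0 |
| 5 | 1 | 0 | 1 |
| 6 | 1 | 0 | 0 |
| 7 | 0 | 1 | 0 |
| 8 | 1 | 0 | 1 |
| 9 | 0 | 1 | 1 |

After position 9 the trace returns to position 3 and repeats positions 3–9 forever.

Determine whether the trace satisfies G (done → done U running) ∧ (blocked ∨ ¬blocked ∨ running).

done → done U running must hold at every position from 0 onward. It fails at position 2, so G (done → done U running) is false.
Positions where done holds: 1, 2, 5, 6, 8.
Check done U running at each: 1→ok, 2→fails, 5→ok, 6→ok, 8→ok.
At position 0: G (done → done U running) is false; blocked ∨ ¬blocked ∨ running is true; so G (done → done U running) ∧ (blocked ∨ ¬blocked ∨ running) is false.

No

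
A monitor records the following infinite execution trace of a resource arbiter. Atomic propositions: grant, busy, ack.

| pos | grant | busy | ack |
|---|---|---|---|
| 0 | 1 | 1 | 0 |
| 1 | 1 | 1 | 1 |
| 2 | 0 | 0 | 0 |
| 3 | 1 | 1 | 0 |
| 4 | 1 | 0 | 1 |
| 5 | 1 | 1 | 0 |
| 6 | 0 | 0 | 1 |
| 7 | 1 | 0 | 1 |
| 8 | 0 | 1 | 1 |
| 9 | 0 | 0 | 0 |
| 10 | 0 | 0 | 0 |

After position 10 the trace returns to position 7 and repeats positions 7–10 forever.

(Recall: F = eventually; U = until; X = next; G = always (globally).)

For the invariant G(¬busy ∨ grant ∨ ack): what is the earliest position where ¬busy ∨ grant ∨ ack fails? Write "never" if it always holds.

never

¬busy ∨ grant ∨ ack holds at every position 0..10, and those are all the positions the trace ever visits, so the invariant G(¬busy ∨ grant ∨ ack) is never violated.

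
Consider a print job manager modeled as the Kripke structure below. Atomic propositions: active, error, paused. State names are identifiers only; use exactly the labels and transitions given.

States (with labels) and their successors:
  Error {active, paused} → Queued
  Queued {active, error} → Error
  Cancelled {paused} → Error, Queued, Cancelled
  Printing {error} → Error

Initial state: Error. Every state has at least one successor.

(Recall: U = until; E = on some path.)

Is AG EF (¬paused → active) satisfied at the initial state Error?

States satisfying EF (¬paused → active): {Error, Queued, Cancelled, Printing}.
States satisfying AG EF (¬paused → active): {Error, Queued, Cancelled, Printing}.
Every state reachable from Error satisfies EF (¬paused → active).
Error ∈ Sat(AG EF (¬paused → active)).

Yes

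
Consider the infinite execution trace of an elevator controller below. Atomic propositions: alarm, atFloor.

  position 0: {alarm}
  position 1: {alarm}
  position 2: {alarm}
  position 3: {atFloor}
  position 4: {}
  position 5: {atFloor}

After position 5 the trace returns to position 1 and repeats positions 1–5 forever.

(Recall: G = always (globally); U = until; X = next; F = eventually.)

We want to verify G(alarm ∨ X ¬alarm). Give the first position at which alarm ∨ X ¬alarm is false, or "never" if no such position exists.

Check alarm ∨ X ¬alarm at each position in order: 0 ✓, 1 ✓, 2 ✓, 3 ✓, 4 ✓.
At position 5 the labels are {atFloor} and the next position 1 has {alarm}, so alarm ∨ X ¬alarm is false there. This is the first violation.

5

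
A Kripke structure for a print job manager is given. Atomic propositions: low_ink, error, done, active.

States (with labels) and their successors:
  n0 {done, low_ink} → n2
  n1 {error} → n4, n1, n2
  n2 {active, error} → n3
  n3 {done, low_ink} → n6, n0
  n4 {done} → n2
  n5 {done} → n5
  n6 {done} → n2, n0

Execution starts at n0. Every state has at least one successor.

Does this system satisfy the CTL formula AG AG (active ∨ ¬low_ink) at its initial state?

States satisfying AG (active ∨ ¬low_ink): {n5}.
States satisfying AG AG (active ∨ ¬low_ink): {n5}.
n0 is reachable from n0 and violates AG (active ∨ ¬low_ink), so AG fails at n0.
n0 ∉ Sat(AG AG (active ∨ ¬low_ink)).

Violated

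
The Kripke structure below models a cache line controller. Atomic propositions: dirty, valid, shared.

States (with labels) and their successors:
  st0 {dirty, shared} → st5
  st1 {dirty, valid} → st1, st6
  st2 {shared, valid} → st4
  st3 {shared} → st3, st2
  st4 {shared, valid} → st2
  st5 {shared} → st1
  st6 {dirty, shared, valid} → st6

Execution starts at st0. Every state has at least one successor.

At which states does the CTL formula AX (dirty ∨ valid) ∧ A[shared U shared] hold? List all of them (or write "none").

States satisfying dirty ∨ valid: {st0, st1, st2, st4, st6}.
States satisfying AX (dirty ∨ valid): {st1, st2, st4, st5, st6}.
States satisfying shared: {st0, st2, st3, st4, st5, st6}.
States satisfying A[shared U shared]: {st0, st2, st3, st4, st5, st6}.
States satisfying AX (dirty ∨ valid) ∧ A[shared U shared]: {st2, st4, st5, st6}.

{st2, st4, st5, st6}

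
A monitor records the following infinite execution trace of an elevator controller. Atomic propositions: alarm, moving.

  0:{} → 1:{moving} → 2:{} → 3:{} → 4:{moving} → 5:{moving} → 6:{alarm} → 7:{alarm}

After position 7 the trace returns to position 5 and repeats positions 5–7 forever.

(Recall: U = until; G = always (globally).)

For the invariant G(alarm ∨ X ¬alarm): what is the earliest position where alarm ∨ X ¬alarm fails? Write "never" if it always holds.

Check alarm ∨ X ¬alarm at each position in order: 0 ✓, 1 ✓, 2 ✓, 3 ✓, 4 ✓.
At position 5 the labels are {moving} and the next position 6 has {alarm}, so alarm ∨ X ¬alarm is false there. This is the first violation.

5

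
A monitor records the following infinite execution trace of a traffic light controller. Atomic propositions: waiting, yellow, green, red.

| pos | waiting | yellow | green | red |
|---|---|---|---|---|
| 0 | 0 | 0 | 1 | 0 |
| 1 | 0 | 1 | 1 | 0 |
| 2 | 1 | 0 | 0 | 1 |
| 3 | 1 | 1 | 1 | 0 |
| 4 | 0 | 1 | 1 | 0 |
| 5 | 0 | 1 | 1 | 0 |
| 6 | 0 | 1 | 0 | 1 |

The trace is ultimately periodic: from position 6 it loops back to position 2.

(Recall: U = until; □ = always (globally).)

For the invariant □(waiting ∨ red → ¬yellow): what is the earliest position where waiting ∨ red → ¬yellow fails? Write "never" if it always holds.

Check waiting ∨ red → ¬yellow at each position in order: 0 ✓, 1 ✓, 2 ✓.
At position 3 the labels are {green, waiting, yellow}, so waiting ∨ red → ¬yellow is false there. This is the first violation.

3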